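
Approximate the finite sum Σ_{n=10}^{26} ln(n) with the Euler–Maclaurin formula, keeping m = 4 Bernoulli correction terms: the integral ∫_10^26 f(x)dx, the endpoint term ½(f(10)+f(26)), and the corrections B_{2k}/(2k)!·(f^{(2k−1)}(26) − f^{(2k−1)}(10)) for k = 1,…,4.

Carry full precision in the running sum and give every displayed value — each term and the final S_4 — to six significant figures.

∫_10^26 ln(x) dx evaluates to 45.6847.
Boundary: ½(f(10) + f(26)) = ½(2.30259 + 3.25810) = 2.78034.
Integral + boundary = 48.4650.
k=1: B_{2}/(2)! × [f^{(1)}(26) − f^{(1)}(10)] = 1/12 × (0.0384615 − 0.100000) = -0.00512821.
After k=1: 48.4599.
k=2: B_{4}/(4)! × [f^{(3)}(26) − f^{(3)}(10)] = −1/720 × (0.000113792 − 0.00200000) = 2.61973e-06.
After k=2: 48.4599.
k=3: B_{6}/(6)! × [f^{(5)}(26) − f^{(5)}(10)] = 1/30240 × (2.01997e-06 − 0.000240000) = -7.86971e-09.
After k=3: 48.4599.
k=4: B_{8}/(8)! × [f^{(7)}(26) − f^{(7)}(10)] = −1/1209600 × (8.96436e-08 − 7.20000e-05) = 5.94497e-11.

S_4 ≈ 48.4599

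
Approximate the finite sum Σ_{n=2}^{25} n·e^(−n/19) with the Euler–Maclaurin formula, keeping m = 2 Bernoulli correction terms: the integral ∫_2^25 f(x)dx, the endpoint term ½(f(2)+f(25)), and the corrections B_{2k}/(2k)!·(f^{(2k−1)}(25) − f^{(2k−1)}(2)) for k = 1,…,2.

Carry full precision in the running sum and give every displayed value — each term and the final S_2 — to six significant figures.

The integral term ∫_2^25 x·e^(−x/19) dx = 134.868.
½[f(2) + f(25)] = ½[1.80018 + 6.70656] = 4.25337.
Running total after boundary: 139.121.
Order-1 term: 1/12 · (-0.0847145 − 0.805342) = -0.0741713.
Running total after k=1: 139.047.
Order-2 term: −1/720 · (0.00125155 − 0.00721750) = 8.28604e-06.

S_2 ≈ 139.047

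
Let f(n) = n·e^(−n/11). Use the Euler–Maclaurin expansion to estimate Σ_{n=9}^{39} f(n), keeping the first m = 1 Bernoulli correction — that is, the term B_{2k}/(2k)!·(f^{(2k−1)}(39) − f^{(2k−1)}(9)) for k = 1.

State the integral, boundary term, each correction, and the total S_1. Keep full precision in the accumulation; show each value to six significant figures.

Integral: ∫_9^39 x·e^(−x/11) dx = 81.2008.
Endpoint term: (f(9) + f(39))/2 = (3.97110 + 1.12536)/2 = 2.54823.
Integral + boundary = 83.7490.
k=1: B_{2}/(2)! × [f^{(1)}(39) − f^{(1)}(9)] = 1/12 × (-0.0734504 − 0.0802242) = -0.0128062.

S_1 ≈ 83.7362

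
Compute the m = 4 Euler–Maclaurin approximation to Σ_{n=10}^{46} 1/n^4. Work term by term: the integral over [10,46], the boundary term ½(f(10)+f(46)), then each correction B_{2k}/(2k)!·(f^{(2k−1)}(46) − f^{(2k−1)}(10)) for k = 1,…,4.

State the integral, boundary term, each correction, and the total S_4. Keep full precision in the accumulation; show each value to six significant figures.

S_4 ≈ 0.000383336

The integral term ∫_10^46 1/x^4 dx = 0.000329909.
Endpoint term: (f(10) + f(46))/2 = (0.000100000 + 2.23341e-07)/2 = 5.01117e-05.
Running total after boundary: 0.000380020.
k=1: B_{2}/(2)! × [f^{(1)}(46) − f^{(1)}(10)] = 1/12 × (-1.94210e-08 − (-4.00000e-05)) = 3.33171e-06.
After k=1: 0.000383352.
k=2: B_{4}/(4)! × [f^{(3)}(46) − f^{(3)}(10)] = −1/720 × (-2.75345e-10 − (-1.20000e-05)) = -1.66663e-08.
After k=2: 0.000383335.
k=3: B_{6}/(6)! × [f^{(5)}(46) − f^{(5)}(10)] = 1/30240 × (-7.28700e-12 − (-6.72000e-06)) = 2.22222e-10.
After k=3: 0.000383336.
k=4: B_{8}/(8)! × [f^{(7)}(46) − f^{(7)}(10)] = −1/1209600 × (-3.09939e-13 − (-6.04800e-06)) = -5.00000e-12.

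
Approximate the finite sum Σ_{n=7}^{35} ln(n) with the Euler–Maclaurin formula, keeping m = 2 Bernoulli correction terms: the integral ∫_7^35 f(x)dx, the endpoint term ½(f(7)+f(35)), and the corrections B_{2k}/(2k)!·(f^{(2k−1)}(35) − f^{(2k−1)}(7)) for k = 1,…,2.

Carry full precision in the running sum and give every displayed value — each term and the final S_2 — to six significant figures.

∫_7^35 ln(x) dx evaluates to 82.8158.
Boundary: ½(f(7) + f(35)) = ½(1.94591 + 3.55535) = 2.75063.
Running total after boundary: 85.5664.
Order-1 term: 1/12 · (0.0285714 − 0.142857) = -0.00952381.
After k=1: 85.5569.
Order-2 term: −1/720 · (4.66472e-05 − 0.00583090) = 8.03369e-06.

S_2 ≈ 85.5569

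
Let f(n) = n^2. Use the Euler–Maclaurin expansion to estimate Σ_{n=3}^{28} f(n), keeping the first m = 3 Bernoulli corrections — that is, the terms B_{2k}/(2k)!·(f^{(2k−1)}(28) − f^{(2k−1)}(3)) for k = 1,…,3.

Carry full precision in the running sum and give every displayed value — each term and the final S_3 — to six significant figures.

S_3 ≈ 7709.00

∫_3^28 x^2 dx evaluates to 7308.33.
Boundary: ½(f(3) + f(28)) = ½(9.00000 + 784.000) = 396.500.
Integral + boundary = 7704.83.
Correction k=1: B_{2}/2! · (f^{(1)}(28) − f^{(1)}(3)) = 1/12 · (56.0000 − 6.00000) = 4.16667.
Running total after k=1: 7709.00.
Correction k=2: B_{4}/4! · (f^{(3)}(28) − f^{(3)}(3)) = −1/720 · (0.00000 − 0.00000) = 0.00000.
Running total after k=2: 7709.00.
Correction k=3: B_{6}/6! · (f^{(5)}(28) − f^{(5)}(3)) = 1/30240 · (0.00000 − 0.00000) = 0.00000.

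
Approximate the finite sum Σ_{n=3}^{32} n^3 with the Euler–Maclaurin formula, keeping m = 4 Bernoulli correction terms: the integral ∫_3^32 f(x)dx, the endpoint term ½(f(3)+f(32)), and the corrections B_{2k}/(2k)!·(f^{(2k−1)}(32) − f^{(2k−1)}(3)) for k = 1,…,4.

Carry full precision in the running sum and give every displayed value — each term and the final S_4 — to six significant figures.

S_4 ≈ 278775

Integral: ∫_3^32 x^3 dx = 262124.
Endpoint term: (f(3) + f(32))/2 = (27.0000 + 32768.0)/2 = 16397.5.
Integral + boundary = 278521.
Correction k=1: B_{2}/2! · (f^{(1)}(32) − f^{(1)}(3)) = 1/12 · (3072.00 − 27.0000) = 253.750.
After k=1: 278775.
Correction k=2: B_{4}/4! · (f^{(3)}(32) − f^{(3)}(3)) = −1/720 · (6.00000 − 6.00000) = 0.00000.
After k=2: 278775.
Correction k=3: B_{6}/6! · (f^{(5)}(32) − f^{(5)}(3)) = 1/30240 · (0.00000 − 0.00000) = 0.00000.
After k=3: 278775.
Correction k=4: B_{8}/8! · (f^{(7)}(32) − f^{(7)}(3)) = −1/1209600 · (0.00000 − 0.00000) = 0.00000.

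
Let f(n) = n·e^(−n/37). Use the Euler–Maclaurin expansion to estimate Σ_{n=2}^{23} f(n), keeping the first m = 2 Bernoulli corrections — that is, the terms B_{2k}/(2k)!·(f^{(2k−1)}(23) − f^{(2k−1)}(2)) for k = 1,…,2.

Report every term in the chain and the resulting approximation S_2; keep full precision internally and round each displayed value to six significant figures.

Integral: ∫_2^23 x·e^(−x/37) dx = 174.769.
½[f(2) + f(23)] = ½[1.89476 + 12.3527] = 7.12372.
So far: 181.893.
Correction k=1: B_{2}/2! · (f^{(1)}(23) − f^{(1)}(2)) = 1/12 · (0.203217 − 0.896171) = -0.0577462.
Running total after k=1: 181.835.
Correction k=2: B_{4}/4! · (f^{(3)}(23) − f^{(3)}(2)) = −1/720 · (0.000933062 − 0.00203867) = 1.53556e-06.

S_2 ≈ 181.835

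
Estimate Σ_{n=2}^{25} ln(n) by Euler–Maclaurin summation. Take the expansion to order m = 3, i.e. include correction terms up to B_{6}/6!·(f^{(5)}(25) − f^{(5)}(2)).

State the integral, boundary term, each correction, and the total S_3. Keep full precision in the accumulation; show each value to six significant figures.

Integral: ∫_2^25 ln(x) dx = 56.0856.
½[f(2) + f(25)] = ½[0.693147 + 3.21888] = 1.95601.
Running total after boundary: 58.0416.
Correction k=1: B_{2}/2! · (f^{(1)}(25) − f^{(1)}(2)) = 1/12 · (0.0400000 − 0.500000) = -0.0383333.
Running total after k=1: 58.0033.
Correction k=2: B_{4}/4! · (f^{(3)}(25) − f^{(3)}(2)) = −1/720 · (0.000128000 − 0.250000) = 0.000347044.
Running total after k=2: 58.0036.
Correction k=3: B_{6}/6! · (f^{(5)}(25) − f^{(5)}(2)) = 1/30240 · (2.45760e-06 − 0.750000) = -2.48015e-05.

S_3 ≈ 58.0036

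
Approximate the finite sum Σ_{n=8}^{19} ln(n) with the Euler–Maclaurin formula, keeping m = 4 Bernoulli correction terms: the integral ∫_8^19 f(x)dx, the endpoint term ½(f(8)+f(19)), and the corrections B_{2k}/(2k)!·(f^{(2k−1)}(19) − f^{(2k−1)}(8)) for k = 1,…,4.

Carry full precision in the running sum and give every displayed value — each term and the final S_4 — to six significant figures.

The integral term ∫_8^19 ln(x) dx = 28.3088.
½[f(8) + f(19)] = ½[2.07944 + 2.94444] = 2.51194.
Running total after boundary: 30.8207.
k=1: B_{2}/(2)! × [f^{(1)}(19) − f^{(1)}(8)] = 1/12 × (0.0526316 − 0.125000) = -0.00603070.
Partial sum through k=1: 30.8147.
k=2: B_{4}/(4)! × [f^{(3)}(19) − f^{(3)}(8)] = −1/720 × (0.000291588 − 0.00390625) = 5.02036e-06.
Partial sum through k=2: 30.8147.
k=3: B_{6}/(6)! × [f^{(5)}(19) − f^{(5)}(8)] = 1/30240 × (9.69267e-06 − 0.000732422) = -2.38998e-08.
Partial sum through k=3: 30.8147.
k=4: B_{8}/(8)! × [f^{(7)}(19) − f^{(7)}(8)] = −1/1209600 × (8.05485e-07 − 0.000343323) = 2.83166e-10.

S_4 ≈ 30.8147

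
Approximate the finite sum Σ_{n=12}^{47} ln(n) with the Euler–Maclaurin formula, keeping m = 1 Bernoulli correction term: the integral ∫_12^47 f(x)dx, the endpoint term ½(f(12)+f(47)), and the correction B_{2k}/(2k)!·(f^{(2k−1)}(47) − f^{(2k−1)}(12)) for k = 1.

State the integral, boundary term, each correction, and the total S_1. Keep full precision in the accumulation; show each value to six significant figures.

∫_12^47 ln(x) dx evaluates to 116.138.
½[f(12) + f(47)] = ½[2.48491 + 3.85015] = 3.16753.
Running total after boundary: 119.306.
Order-1 term: 1/12 · (0.0212766 − 0.0833333) = -0.00517139.

S_1 ≈ 119.300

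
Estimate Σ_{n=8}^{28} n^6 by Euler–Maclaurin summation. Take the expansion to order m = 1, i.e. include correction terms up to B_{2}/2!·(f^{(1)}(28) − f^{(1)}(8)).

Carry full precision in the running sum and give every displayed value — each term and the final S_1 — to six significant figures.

The integral term ∫_8^28 x^6 dx = 1.92726e+09.
½[f(8) + f(28)] = ½[262144 + 4.81890e+08] = 2.41076e+08.
So far: 2.16834e+09.
k=1: B_{2}/(2)! × [f^{(1)}(28) − f^{(1)}(8)] = 1/12 × (1.03262e+08 − 196608) = 8.58880e+06.

S_1 ≈ 2.17693e+09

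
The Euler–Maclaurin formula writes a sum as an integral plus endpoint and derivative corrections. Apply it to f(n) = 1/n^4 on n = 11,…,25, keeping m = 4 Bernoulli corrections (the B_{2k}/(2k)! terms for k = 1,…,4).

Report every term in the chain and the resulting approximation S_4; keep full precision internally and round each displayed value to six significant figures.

S_4 ≈ 0.000266563

∫_11^25 1/x^4 dx evaluates to 0.000229105.
Boundary: ½(f(11) + f(25)) = ½(6.83013e-05 + 2.56000e-06) = 3.54307e-05.
Running total after boundary: 0.000264536.
Order-1 term: 1/12 · (-4.09600e-07 − (-2.48369e-05)) = 2.03560e-06.
After k=1: 0.000266571.
Order-2 term: −1/720 · (-1.96608e-08 − (-6.15790e-06)) = -8.52533e-09.
After k=2: 0.000266563.
Order-3 term: 1/30240 · (-1.76161e-09 − (-2.84994e-06)) = 9.41857e-11.
After k=3: 0.000266563.
Order-4 term: −1/1209600 · (-2.53672e-10 − (-2.11979e-06)) = -1.75226e-12.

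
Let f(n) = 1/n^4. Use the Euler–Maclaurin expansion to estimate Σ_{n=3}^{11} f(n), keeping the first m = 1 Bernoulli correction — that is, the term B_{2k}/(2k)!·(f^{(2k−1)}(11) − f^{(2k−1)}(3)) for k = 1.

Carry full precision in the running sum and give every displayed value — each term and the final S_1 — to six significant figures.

S_1 ≈ 0.0196719

Integral: ∫_3^11 1/x^4 dx = 0.0120952.
Endpoint term: (f(3) + f(11))/2 = (0.0123457 + 6.83013e-05)/2 = 0.00620699.
Integral + boundary = 0.0183022.
k=1: B_{2}/(2)! × [f^{(1)}(11) − f^{(1)}(3)] = 1/12 × (-2.48369e-05 − (-0.0164609)) = 0.00136967.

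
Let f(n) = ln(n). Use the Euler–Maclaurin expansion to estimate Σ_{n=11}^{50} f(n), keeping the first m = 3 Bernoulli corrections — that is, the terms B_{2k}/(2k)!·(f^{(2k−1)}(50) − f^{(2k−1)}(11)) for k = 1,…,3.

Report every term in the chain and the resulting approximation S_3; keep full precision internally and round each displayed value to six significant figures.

S_3 ≈ 133.373

∫_11^50 ln(x) dx evaluates to 130.224.
Boundary: ½(f(11) + f(50)) = ½(2.39790 + 3.91202) = 3.15496.
So far: 133.379.
Order-1 term: 1/12 · (0.0200000 − 0.0909091) = -0.00590909.
Running total after k=1: 133.373.
Order-2 term: −1/720 · (1.60000e-05 − 0.00150263) = 2.06476e-06.
Running total after k=2: 133.373.
Order-3 term: 1/30240 · (7.68000e-08 − 0.000149021) = -4.92541e-09.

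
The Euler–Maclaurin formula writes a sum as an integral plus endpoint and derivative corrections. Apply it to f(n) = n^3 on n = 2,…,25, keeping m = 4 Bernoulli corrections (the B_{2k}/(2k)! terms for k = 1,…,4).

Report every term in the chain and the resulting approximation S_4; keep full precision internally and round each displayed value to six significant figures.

Integral: ∫_2^25 x^3 dx = 97652.2.
Boundary: ½(f(2) + f(25)) = ½(8.00000 + 15625.0) = 7816.50.
Integral + boundary = 105469.
Correction k=1: B_{2}/2! · (f^{(1)}(25) − f^{(1)}(2)) = 1/12 · (1875.00 − 12.0000) = 155.250.
Running total after k=1: 105624.
Correction k=2: B_{4}/4! · (f^{(3)}(25) − f^{(3)}(2)) = −1/720 · (6.00000 − 6.00000) = 0.00000.
Running total after k=2: 105624.
Correction k=3: B_{6}/6! · (f^{(5)}(25) − f^{(5)}(2)) = 1/30240 · (0.00000 − 0.00000) = 0.00000.
Running total after k=3: 105624.
Correction k=4: B_{8}/8! · (f^{(7)}(25) − f^{(7)}(2)) = −1/1209600 · (0.00000 − 0.00000) = 0.00000.

S_4 ≈ 105624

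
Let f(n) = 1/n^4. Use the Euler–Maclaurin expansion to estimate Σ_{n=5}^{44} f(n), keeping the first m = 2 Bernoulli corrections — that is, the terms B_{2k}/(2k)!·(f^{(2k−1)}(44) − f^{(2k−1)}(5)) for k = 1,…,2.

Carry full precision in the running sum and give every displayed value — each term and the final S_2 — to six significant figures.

Integral: ∫_5^44 1/x^4 dx = 0.00266275.
½[f(5) + f(44)] = ½[0.00160000 + 2.66802e-07] = 0.000800133.
Integral + boundary = 0.00346289.
k=1: B_{2}/(2)! × [f^{(1)}(44) − f^{(1)}(5)] = 1/12 × (-2.42547e-08 − (-0.00128000)) = 0.000106665.
Partial sum through k=1: 0.00356955.
k=2: B_{4}/(4)! × [f^{(3)}(44) − f^{(3)}(5)] = −1/720 × (-3.75848e-10 − (-0.00153600)) = -2.13333e-06.

S_2 ≈ 0.00356742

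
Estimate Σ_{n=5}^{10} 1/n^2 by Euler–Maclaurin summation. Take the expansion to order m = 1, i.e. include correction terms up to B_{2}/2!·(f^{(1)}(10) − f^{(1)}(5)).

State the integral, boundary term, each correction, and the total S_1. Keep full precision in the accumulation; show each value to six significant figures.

∫_5^10 1/x^2 dx evaluates to 0.100000.
½[f(5) + f(10)] = ½[0.0400000 + 0.0100000] = 0.0250000.
Integral + boundary = 0.125000.
k=1: B_{2}/(2)! × [f^{(1)}(10) − f^{(1)}(5)] = 1/12 × (-0.00200000 − (-0.0160000)) = 0.00116667.

S_1 ≈ 0.126167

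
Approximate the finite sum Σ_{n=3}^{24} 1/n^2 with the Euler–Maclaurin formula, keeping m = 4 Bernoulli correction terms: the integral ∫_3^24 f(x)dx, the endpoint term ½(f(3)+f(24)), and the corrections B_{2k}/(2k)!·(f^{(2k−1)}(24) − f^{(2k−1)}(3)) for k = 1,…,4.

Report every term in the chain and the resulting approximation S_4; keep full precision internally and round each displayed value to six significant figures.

S_4 ≈ 0.354123

Integral: ∫_3^24 1/x^2 dx = 0.291667.
½[f(3) + f(24)] = ½[0.111111 + 0.00173611] = 0.0564236.
Integral + boundary = 0.348090.
Order-1 term: 1/12 · (-0.000144676 − (-0.0740741)) = 0.00616078.
After k=1: 0.354251.
Order-2 term: −1/720 · (-3.01408e-06 − (-0.0987654)) = -0.000137170.
After k=2: 0.354114.
Order-3 term: 1/30240 · (-1.56983e-07 − (-0.329218)) = 1.08868e-05.
After k=3: 0.354125.
Order-4 term: −1/1209600 · (-1.52623e-08 − (-2.04847)) = -1.69351e-06.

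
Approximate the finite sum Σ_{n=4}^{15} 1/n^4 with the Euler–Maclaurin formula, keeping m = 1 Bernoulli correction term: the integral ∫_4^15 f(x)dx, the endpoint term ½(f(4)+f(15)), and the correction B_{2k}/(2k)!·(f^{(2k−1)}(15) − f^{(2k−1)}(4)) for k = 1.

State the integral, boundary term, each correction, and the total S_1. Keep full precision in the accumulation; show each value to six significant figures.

Integral: ∫_4^15 1/x^4 dx = 0.00510957.
Endpoint term: (f(4) + f(15))/2 = (0.00390625 + 1.97531e-05)/2 = 0.00196300.
Integral + boundary = 0.00707257.
k=1: B_{2}/(2)! × [f^{(1)}(15) − f^{(1)}(4)] = 1/12 × (-5.26749e-06 − (-0.00390625)) = 0.000325082.

S_1 ≈ 0.00739765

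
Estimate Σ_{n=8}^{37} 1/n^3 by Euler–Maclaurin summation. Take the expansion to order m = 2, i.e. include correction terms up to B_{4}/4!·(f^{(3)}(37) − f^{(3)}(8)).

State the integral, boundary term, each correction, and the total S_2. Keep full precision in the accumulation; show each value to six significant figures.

The integral term ∫_8^37 1/x^3 dx = 0.00744727.
½[f(8) + f(37)] = ½[0.00195312 + 1.97422e-05] = 0.000986434.
Integral + boundary = 0.00843370.
k=1: B_{2}/(2)! × [f^{(1)}(37) − f^{(1)}(8)] = 1/12 × (-1.60072e-06 − (-0.000732422)) = 6.09018e-05.
Running total after k=1: 0.00849461.
k=2: B_{4}/(4)! × [f^{(3)}(37) − f^{(3)}(8)] = −1/720 × (-2.33852e-08 − (-0.000228882)) = -3.17859e-07.

S_2 ≈ 0.00849429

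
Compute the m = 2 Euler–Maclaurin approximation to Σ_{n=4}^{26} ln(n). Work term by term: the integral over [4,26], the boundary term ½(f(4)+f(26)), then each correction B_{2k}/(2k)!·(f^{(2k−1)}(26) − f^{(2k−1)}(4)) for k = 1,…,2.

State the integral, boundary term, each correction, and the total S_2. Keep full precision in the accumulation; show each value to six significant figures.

S_2 ≈ 59.4699

The integral term ∫_4^26 ln(x) dx = 57.1653.
Boundary: ½(f(4) + f(26)) = ½(1.38629 + 3.25810) = 2.32220.
Integral + boundary = 59.4875.
Correction k=1: B_{2}/2! · (f^{(1)}(26) − f^{(1)}(4)) = 1/12 · (0.0384615 − 0.250000) = -0.0176282.
Partial sum through k=1: 59.4699.
Correction k=2: B_{4}/4! · (f^{(3)}(26) − f^{(3)}(4)) = −1/720 · (0.000113792 − 0.0312500) = 4.32447e-05.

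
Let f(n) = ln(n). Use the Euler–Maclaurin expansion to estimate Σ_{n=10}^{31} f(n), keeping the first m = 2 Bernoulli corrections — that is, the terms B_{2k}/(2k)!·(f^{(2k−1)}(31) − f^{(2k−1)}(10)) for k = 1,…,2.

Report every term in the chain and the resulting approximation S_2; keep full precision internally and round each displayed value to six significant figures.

S_2 ≈ 65.2904

∫_10^31 ln(x) dx evaluates to 62.4278.
Endpoint term: (f(10) + f(31))/2 = (2.30259 + 3.43399)/2 = 2.86829.
So far: 65.2960.
Correction k=1: B_{2}/2! · (f^{(1)}(31) − f^{(1)}(10)) = 1/12 · (0.0322581 − 0.100000) = -0.00564516.
Running total after k=1: 65.2904.
Correction k=2: B_{4}/4! · (f^{(3)}(31) − f^{(3)}(10)) = −1/720 · (6.71344e-05 − 0.00200000) = 2.68454e-06.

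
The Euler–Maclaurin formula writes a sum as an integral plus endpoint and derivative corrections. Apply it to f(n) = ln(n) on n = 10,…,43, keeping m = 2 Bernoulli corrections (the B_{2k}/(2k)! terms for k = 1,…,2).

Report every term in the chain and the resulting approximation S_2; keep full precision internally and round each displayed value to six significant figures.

S_2 ≈ 108.731

The integral term ∫_10^43 ln(x) dx = 105.706.
Endpoint term: (f(10) + f(43))/2 = (2.30259 + 3.76120)/2 = 3.03189.
Running total after boundary: 108.738.
Order-1 term: 1/12 · (0.0232558 − 0.100000) = -0.00639535.
Running total after k=1: 108.731.
Order-2 term: −1/720 · (2.51550e-05 − 0.00200000) = 2.74284e-06.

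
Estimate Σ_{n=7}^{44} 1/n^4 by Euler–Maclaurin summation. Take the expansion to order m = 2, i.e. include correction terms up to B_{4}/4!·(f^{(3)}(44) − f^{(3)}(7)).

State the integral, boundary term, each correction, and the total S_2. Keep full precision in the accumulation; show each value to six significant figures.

S_2 ≈ 0.00119591

Integral: ∫_7^44 1/x^4 dx = 0.000967904.
½[f(7) + f(44)] = ½[0.000416493 + 2.66802e-07] = 0.000208380.
Running total after boundary: 0.00117628.
Correction k=1: B_{2}/2! · (f^{(1)}(44) − f^{(1)}(7)) = 1/12 · (-2.42547e-08 − (-0.000237996)) = 1.98310e-05.
Running total after k=1: 0.00119612.
Correction k=2: B_{4}/4! · (f^{(3)}(44) − f^{(3)}(7)) = −1/720 · (-3.75848e-10 − (-0.000145712)) = -2.02377e-07.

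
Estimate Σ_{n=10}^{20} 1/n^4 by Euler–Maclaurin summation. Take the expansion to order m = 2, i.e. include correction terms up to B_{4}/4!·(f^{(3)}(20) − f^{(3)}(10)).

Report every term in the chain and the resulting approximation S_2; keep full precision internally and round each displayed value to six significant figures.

S_2 ≈ 0.000348004

The integral term ∫_10^20 1/x^4 dx = 0.000291667.
½[f(10) + f(20)] = ½[0.000100000 + 6.25000e-06] = 5.31250e-05.
Running total after boundary: 0.000344792.
k=1: B_{2}/(2)! × [f^{(1)}(20) − f^{(1)}(10)] = 1/12 × (-1.25000e-06 − (-4.00000e-05)) = 3.22917e-06.
Running total after k=1: 0.000348021.
k=2: B_{4}/(4)! × [f^{(3)}(20) − f^{(3)}(10)] = −1/720 × (-9.37500e-08 − (-1.20000e-05)) = -1.65365e-08.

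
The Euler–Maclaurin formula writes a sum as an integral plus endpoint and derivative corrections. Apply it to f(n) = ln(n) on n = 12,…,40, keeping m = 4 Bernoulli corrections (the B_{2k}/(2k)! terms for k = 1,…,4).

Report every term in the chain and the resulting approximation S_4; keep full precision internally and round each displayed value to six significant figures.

The integral term ∫_12^40 ln(x) dx = 89.7363.
½[f(12) + f(40)] = ½[2.48491 + 3.68888] = 3.08689.
Running total after boundary: 92.8232.
Correction k=1: B_{2}/2! · (f^{(1)}(40) − f^{(1)}(12)) = 1/12 · (0.0250000 − 0.0833333) = -0.00486111.
After k=1: 92.8183.
Correction k=2: B_{4}/4! · (f^{(3)}(40) − f^{(3)}(12)) = −1/720 · (3.12500e-05 − 0.00115741) = 1.56411e-06.
After k=2: 92.8183.
Correction k=3: B_{6}/6! · (f^{(5)}(40) − f^{(5)}(12)) = 1/30240 · (2.34375e-07 − 9.64506e-05) = -3.18175e-09.
After k=3: 92.8183.
Correction k=4: B_{8}/8! · (f^{(7)}(40) − f^{(7)}(12)) = −1/1209600 · (4.39453e-09 − 2.00939e-05) = 1.66084e-11.

S_4 ≈ 92.8183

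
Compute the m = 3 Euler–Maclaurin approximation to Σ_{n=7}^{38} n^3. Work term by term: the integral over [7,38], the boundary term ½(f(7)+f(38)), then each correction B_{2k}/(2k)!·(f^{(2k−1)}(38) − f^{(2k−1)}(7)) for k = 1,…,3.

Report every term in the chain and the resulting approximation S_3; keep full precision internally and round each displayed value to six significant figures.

S_3 ≈ 548640

Integral: ∫_7^38 x^3 dx = 520684.
Endpoint term: (f(7) + f(38))/2 = (343.000 + 54872.0)/2 = 27607.5.
So far: 548291.
Correction k=1: B_{2}/2! · (f^{(1)}(38) − f^{(1)}(7)) = 1/12 · (4332.00 − 147.000) = 348.750.
After k=1: 548640.
Correction k=2: B_{4}/4! · (f^{(3)}(38) − f^{(3)}(7)) = −1/720 · (6.00000 − 6.00000) = 0.00000.
After k=2: 548640.
Correction k=3: B_{6}/6! · (f^{(5)}(38) − f^{(5)}(7)) = 1/30240 · (0.00000 − 0.00000) = 0.00000.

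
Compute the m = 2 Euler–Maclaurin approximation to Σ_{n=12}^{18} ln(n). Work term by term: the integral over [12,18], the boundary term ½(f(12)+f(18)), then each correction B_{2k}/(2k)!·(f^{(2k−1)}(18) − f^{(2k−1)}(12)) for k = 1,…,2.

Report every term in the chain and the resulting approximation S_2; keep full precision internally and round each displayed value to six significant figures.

S_2 ≈ 18.8931

The integral term ∫_12^18 ln(x) dx = 16.2078.
½[f(12) + f(18)] = ½[2.48491 + 2.89037] = 2.68764.
So far: 18.8955.
Order-1 term: 1/12 · (0.0555556 − 0.0833333) = -0.00231481.
Partial sum through k=1: 18.8931.
Order-2 term: −1/720 · (0.000342936 − 0.00115741) = 1.13121e-06.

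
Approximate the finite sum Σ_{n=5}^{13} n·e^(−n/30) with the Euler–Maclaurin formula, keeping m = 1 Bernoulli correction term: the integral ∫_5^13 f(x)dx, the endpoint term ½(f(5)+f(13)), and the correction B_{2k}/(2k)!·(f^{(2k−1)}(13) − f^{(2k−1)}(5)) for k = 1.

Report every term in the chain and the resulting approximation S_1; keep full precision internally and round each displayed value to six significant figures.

Integral: ∫_5^13 x·e^(−x/30) dx = 52.4416.
½[f(5) + f(13)] = ½[4.23241 + 8.42848] = 6.33044.
Running total after boundary: 58.7721.
Order-1 term: 1/12 · (0.367395 − 0.705401) = -0.0281672.

S_1 ≈ 58.7439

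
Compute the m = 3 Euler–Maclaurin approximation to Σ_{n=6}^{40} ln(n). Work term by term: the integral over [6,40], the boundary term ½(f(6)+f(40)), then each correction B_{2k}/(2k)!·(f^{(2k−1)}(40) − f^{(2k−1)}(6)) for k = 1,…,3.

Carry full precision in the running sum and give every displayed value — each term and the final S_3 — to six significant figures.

Integral: ∫_6^40 ln(x) dx = 102.805.
½[f(6) + f(40)] = ½[1.79176 + 3.68888] = 2.74032.
So far: 105.545.
Order-1 term: 1/12 · (0.0250000 − 0.166667) = -0.0118056.
Partial sum through k=1: 105.533.
Order-2 term: −1/720 · (3.12500e-05 − 0.00925926) = 1.28167e-05.
Partial sum through k=2: 105.533.
Order-3 term: 1/30240 · (2.34375e-07 − 0.00308642) = -1.02056e-07.

S_3 ≈ 105.533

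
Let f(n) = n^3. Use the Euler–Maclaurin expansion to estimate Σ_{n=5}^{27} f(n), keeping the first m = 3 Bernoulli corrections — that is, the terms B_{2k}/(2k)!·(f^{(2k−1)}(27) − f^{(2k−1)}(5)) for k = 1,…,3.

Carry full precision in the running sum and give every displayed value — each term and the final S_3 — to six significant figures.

Integral: ∫_5^27 x^3 dx = 132704.
½[f(5) + f(27)] = ½[125.000 + 19683.0] = 9904.00.
Running total after boundary: 142608.
Order-1 term: 1/12 · (2187.00 − 75.0000) = 176.000.
After k=1: 142784.
Order-2 term: −1/720 · (6.00000 − 6.00000) = 0.00000.
After k=2: 142784.
Order-3 term: 1/30240 · (0.00000 − 0.00000) = 0.00000.

S_3 ≈ 142784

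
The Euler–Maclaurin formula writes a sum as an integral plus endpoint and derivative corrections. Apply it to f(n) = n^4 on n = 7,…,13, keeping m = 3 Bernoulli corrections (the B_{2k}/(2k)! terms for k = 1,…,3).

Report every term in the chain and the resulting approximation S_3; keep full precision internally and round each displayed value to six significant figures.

The integral term ∫_7^13 x^4 dx = 70897.2.
Endpoint term: (f(7) + f(13))/2 = (2401.00 + 28561.0)/2 = 15481.0.
Integral + boundary = 86378.2.
Correction k=1: B_{2}/2! · (f^{(1)}(13) − f^{(1)}(7)) = 1/12 · (8788.00 − 1372.00) = 618.000.
After k=1: 86996.2.
Correction k=2: B_{4}/4! · (f^{(3)}(13) − f^{(3)}(7)) = −1/720 · (312.000 − 168.000) = -0.200000.
After k=2: 86996.0.
Correction k=3: B_{6}/6! · (f^{(5)}(13) − f^{(5)}(7)) = 1/30240 · (0.00000 − 0.00000) = 0.00000.

S_3 ≈ 86996.0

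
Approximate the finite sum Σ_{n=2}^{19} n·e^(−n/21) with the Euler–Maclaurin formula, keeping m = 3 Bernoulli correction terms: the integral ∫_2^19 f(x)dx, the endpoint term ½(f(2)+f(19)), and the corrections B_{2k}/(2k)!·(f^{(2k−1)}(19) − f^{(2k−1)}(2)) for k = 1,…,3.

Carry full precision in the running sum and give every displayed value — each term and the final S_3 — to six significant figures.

S_3 ≈ 103.914

Integral: ∫_2^19 x·e^(−x/21) dx = 99.2265.
Boundary: ½(f(2) + f(19)) = ½(1.81831 + 7.68813) = 4.75322.
Integral + boundary = 103.980.
Correction k=1: B_{2}/2! · (f^{(1)}(19) − f^{(1)}(2)) = 1/12 · (0.0385370 − 0.822570) = -0.0653361.
After k=1: 103.914.
Correction k=2: B_{4}/4! · (f^{(3)}(19) − f^{(3)}(2)) = −1/720 · (0.00192248 − 0.00598840) = 5.64711e-06.
After k=2: 103.914.
Correction k=3: B_{6}/6! · (f^{(5)}(19) − f^{(5)}(2)) = 1/30240 · (8.52057e-06 − 2.29287e-05) = -4.76459e-10.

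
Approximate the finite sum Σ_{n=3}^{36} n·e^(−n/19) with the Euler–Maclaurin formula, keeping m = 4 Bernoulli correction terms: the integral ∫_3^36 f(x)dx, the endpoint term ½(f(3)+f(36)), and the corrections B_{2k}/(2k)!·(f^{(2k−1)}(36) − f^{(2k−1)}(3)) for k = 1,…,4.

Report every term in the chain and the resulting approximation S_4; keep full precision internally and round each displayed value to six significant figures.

S_4 ≈ 203.739

The integral term ∫_3^36 x·e^(−x/19) dx = 199.823.
Boundary: ½(f(3) + f(36)) = ½(2.56182 + 5.41288) = 3.98735.
Running total after boundary: 203.810.
Correction k=1: B_{2}/2! · (f^{(1)}(36) − f^{(1)}(3)) = 1/12 · (-0.134531 − 0.719107) = -0.0711365.
Running total after k=1: 203.739.
Correction k=2: B_{4}/4! · (f^{(3)}(36) − f^{(3)}(3)) = −1/720 · (0.000460346 − 0.00672295) = 8.69807e-06.
Running total after k=2: 203.739.
Correction k=3: B_{6}/6! · (f^{(5)}(36) − f^{(5)}(3)) = 1/30240 · (3.58270e-06 − 3.17283e-05) = -9.30741e-10.
Running total after k=3: 203.739.
Correction k=4: B_{8}/8! · (f^{(7)}(36) − f^{(7)}(3)) = −1/1209600 · (1.63163e-08 − 1.24192e-07) = 8.91833e-14.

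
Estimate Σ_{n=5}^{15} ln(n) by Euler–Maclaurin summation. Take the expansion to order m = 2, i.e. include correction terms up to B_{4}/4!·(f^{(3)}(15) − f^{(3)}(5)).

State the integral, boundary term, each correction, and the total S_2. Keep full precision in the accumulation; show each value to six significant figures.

The integral term ∫_5^15 ln(x) dx = 22.5736.
Boundary: ½(f(5) + f(15)) = ½(1.60944 + 2.70805) = 2.15874.
So far: 24.7323.
Correction k=1: B_{2}/2! · (f^{(1)}(15) − f^{(1)}(5)) = 1/12 · (0.0666667 − 0.200000) = -0.0111111.
After k=1: 24.7212.
Correction k=2: B_{4}/4! · (f^{(3)}(15) − f^{(3)}(5)) = −1/720 · (0.000592593 − 0.0160000) = 2.13992e-05.

S_2 ≈ 24.7212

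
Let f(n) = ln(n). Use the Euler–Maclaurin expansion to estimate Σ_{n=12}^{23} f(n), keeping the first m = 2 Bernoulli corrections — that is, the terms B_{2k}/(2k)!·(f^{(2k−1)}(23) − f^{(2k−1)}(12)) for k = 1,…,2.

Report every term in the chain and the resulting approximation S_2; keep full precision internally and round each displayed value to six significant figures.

The integral term ∫_12^23 ln(x) dx = 31.2975.
Endpoint term: (f(12) + f(23))/2 = (2.48491 + 3.13549)/2 = 2.81020.
So far: 34.1077.
k=1: B_{2}/(2)! × [f^{(1)}(23) − f^{(1)}(12)] = 1/12 × (0.0434783 − 0.0833333) = -0.00332126.
After k=1: 34.1044.
k=2: B_{4}/(4)! × [f^{(3)}(23) − f^{(3)}(12)] = −1/720 × (0.000164379 − 0.00115741) = 1.37921e-06.

S_2 ≈ 34.1044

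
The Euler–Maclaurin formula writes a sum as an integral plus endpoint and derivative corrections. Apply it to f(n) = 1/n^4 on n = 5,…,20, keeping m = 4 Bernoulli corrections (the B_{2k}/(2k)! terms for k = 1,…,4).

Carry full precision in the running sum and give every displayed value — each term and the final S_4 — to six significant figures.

S_4 ≈ 0.00353266

Integral: ∫_5^20 1/x^4 dx = 0.00262500.
Boundary: ½(f(5) + f(20)) = ½(0.00160000 + 6.25000e-06) = 0.000803125.
Running total after boundary: 0.00342813.
Order-1 term: 1/12 · (-1.25000e-06 − (-0.00128000)) = 0.000106562.
After k=1: 0.00353469.
Order-2 term: −1/720 · (-9.37500e-08 − (-0.00153600)) = -2.13320e-06.
After k=2: 0.00353255.
Order-3 term: 1/30240 · (-1.31250e-08 − (-0.00344064)) = 1.13777e-07.
After k=3: 0.00353267.
Order-4 term: −1/1209600 · (-2.95313e-09 − (-0.0123863)) = -1.02400e-08.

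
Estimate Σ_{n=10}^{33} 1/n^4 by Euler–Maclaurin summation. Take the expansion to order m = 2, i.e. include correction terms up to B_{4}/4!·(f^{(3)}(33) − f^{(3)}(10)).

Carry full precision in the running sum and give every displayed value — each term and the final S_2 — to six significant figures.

Integral: ∫_10^33 1/x^4 dx = 0.000324058.
½[f(10) + f(33)] = ½[0.000100000 + 8.43226e-07] = 5.04216e-05.
Integral + boundary = 0.000374479.
Order-1 term: 1/12 · (-1.02209e-07 − (-4.00000e-05)) = 3.32482e-06.
Running total after k=1: 0.000377804.
Order-2 term: −1/720 · (-2.81568e-09 − (-1.20000e-05)) = -1.66628e-08.

S_2 ≈ 0.000377788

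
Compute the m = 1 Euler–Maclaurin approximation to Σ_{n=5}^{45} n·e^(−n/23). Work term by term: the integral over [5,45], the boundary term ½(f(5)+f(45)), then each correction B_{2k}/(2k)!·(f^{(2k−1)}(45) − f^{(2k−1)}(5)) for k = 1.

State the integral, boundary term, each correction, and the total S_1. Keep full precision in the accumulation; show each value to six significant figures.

S_1 ≈ 302.230

∫_5^45 x·e^(−x/23) dx evaluates to 297.102.
½[f(5) + f(45)] = ½[4.02308 + 6.36071] = 5.19190.
So far: 302.294.
k=1: B_{2}/(2)! × [f^{(1)}(45) − f^{(1)}(5)] = 1/12 × (-0.135204 − 0.629699) = -0.0637419.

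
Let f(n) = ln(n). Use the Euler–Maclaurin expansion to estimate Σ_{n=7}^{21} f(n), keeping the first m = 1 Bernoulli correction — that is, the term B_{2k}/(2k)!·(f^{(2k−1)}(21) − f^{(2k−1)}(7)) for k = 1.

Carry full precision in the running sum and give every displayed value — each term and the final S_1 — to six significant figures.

Integral: ∫_7^21 ln(x) dx = 36.3136.
Boundary: ½(f(7) + f(21)) = ½(1.94591 + 3.04452) = 2.49522.
So far: 38.8088.
Correction k=1: B_{2}/2! · (f^{(1)}(21) − f^{(1)}(7)) = 1/12 · (0.0476190 − 0.142857) = -0.00793651.

S_1 ≈ 38.8009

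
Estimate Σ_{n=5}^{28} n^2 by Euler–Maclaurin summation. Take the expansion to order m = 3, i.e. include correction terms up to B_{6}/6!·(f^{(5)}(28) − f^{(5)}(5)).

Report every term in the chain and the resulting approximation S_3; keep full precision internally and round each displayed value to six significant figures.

∫_5^28 x^2 dx evaluates to 7275.67.
Endpoint term: (f(5) + f(28))/2 = (25.0000 + 784.000)/2 = 404.500.
Running total after boundary: 7680.17.
Order-1 term: 1/12 · (56.0000 − 10.0000) = 3.83333.
Running total after k=1: 7684.00.
Order-2 term: −1/720 · (0.00000 − 0.00000) = 0.00000.
Running total after k=2: 7684.00.
Order-3 term: 1/30240 · (0.00000 − 0.00000) = 0.00000.

S_3 ≈ 7684.00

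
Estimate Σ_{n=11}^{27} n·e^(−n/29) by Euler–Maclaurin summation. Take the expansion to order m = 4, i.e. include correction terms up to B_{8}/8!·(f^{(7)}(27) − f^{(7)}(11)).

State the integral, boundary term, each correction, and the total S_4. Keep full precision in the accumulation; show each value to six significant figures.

The integral term ∫_11^27 x·e^(−x/29) dx = 153.734.
Endpoint term: (f(11) + f(27))/2 = (7.52767 + 10.6419)/2 = 9.08480.
So far: 162.819.
Correction k=1: B_{2}/2! · (f^{(1)}(27) − f^{(1)}(11)) = 1/12 · (0.0271825 − 0.424759) = -0.0331313.
Partial sum through k=1: 162.785.
Correction k=2: B_{4}/4! · (f^{(3)}(27) − f^{(3)}(11)) = −1/720 · (0.000969648 − 0.00213249) = 1.61506e-06.
Partial sum through k=2: 162.785.
Correction k=3: B_{6}/6! · (f^{(5)}(27) − f^{(5)}(11)) = 1/30240 · (2.26751e-06 − 4.47077e-06) = -7.28592e-11.
Partial sum through k=3: 162.785.
Correction k=4: B_{8}/8! · (f^{(7)}(27) − f^{(7)}(11)) = −1/1209600 · (4.02146e-09 − 7.61698e-09) = 2.97249e-15.

S_4 ≈ 162.785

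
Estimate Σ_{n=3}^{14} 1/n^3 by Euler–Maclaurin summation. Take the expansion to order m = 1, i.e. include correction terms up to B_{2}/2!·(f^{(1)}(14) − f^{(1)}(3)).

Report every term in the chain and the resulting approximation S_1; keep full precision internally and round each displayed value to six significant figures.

S_1 ≈ 0.0747852

∫_3^14 1/x^3 dx evaluates to 0.0530045.
Endpoint term: (f(3) + f(14))/2 = (0.0370370 + 0.000364431)/2 = 0.0187007.
Running total after boundary: 0.0717053.
k=1: B_{2}/(2)! × [f^{(1)}(14) − f^{(1)}(3)] = 1/12 × (-7.80925e-05 − (-0.0370370)) = 0.00307991.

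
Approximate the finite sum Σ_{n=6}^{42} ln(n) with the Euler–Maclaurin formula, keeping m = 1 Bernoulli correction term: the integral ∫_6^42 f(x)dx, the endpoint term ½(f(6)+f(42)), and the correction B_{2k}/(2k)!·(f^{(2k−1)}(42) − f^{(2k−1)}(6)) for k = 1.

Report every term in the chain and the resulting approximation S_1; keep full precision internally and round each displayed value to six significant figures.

Integral: ∫_6^42 ln(x) dx = 110.232.
Endpoint term: (f(6) + f(42))/2 = (1.79176 + 3.73767)/2 = 2.76471.
Integral + boundary = 112.996.
Order-1 term: 1/12 · (0.0238095 − 0.166667) = -0.0119048.

S_1 ≈ 112.984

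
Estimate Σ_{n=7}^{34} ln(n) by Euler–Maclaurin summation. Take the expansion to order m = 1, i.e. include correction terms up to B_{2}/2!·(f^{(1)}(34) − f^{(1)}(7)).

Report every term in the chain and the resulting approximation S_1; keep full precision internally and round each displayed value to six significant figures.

The integral term ∫_7^34 ln(x) dx = 79.2749.
Endpoint term: (f(7) + f(34))/2 = (1.94591 + 3.52636)/2 = 2.73614.
So far: 82.0110.
Order-1 term: 1/12 · (0.0294118 − 0.142857) = -0.00945378.

S_1 ≈ 82.0016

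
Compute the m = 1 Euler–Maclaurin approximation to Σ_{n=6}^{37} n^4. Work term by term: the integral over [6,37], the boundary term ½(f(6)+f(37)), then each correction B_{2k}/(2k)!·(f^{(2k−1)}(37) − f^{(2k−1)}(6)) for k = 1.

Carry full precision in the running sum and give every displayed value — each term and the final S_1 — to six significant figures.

∫_6^37 x^4 dx evaluates to 1.38672e+07.
Boundary: ½(f(6) + f(37)) = ½(1296.00 + 1.87416e+06) = 937728.
So far: 1.48050e+07.
k=1: B_{2}/(2)! × [f^{(1)}(37) − f^{(1)}(6)] = 1/12 × (202612 − 864.000) = 16812.3.

S_1 ≈ 1.48218e+07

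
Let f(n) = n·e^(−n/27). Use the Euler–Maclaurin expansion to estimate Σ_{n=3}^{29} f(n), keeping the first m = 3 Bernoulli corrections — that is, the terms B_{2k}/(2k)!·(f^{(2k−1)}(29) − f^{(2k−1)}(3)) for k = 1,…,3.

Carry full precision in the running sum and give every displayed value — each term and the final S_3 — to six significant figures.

∫_3^29 x·e^(−x/27) dx evaluates to 208.300.
Endpoint term: (f(3) + f(29))/2 = (2.68452 + 9.90680)/2 = 6.29566.
So far: 214.595.
Order-1 term: 1/12 · (-0.0253047 − 0.795413) = -0.0683931.
Partial sum through k=1: 214.527.
Order-2 term: −1/720 · (0.000902501 − 0.00354608) = 3.67164e-06.
Partial sum through k=2: 214.527.
Order-3 term: 1/30240 · (2.52361e-06 − 8.23190e-06) = -1.88766e-10.

S_3 ≈ 214.527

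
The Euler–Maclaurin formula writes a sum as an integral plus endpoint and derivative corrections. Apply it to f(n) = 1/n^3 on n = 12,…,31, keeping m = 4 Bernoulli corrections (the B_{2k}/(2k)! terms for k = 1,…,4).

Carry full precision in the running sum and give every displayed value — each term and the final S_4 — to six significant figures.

Integral: ∫_12^31 1/x^3 dx = 0.00295193.
½[f(12) + f(31)] = ½[0.000578704 + 3.35672e-05] = 0.000306135.
Running total after boundary: 0.00325807.
Correction k=1: B_{2}/2! · (f^{(1)}(31) − f^{(1)}(12)) = 1/12 · (-3.24844e-06 − (-0.000144676)) = 1.17856e-05.
After k=1: 0.00326985.
Correction k=2: B_{4}/4! · (f^{(3)}(31) − f^{(3)}(12)) = −1/720 · (-6.76054e-08 − (-2.00939e-05)) = -2.78143e-08.
After k=2: 0.00326982.
Correction k=3: B_{6}/6! · (f^{(5)}(31) − f^{(5)}(12)) = 1/30240 · (-2.95466e-09 − (-5.86071e-06)) = 1.93709e-10.
After k=3: 0.00326982.
Correction k=4: B_{8}/8! · (f^{(7)}(31) − f^{(7)}(12)) = −1/1209600 · (-2.21369e-10 − (-2.93036e-06)) = -2.42240e-12.

S_4 ≈ 0.00326982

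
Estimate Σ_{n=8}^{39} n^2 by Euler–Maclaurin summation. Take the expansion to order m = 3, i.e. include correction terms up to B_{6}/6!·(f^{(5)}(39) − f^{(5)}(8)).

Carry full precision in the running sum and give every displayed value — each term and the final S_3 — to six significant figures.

S_3 ≈ 20400.0

∫_8^39 x^2 dx evaluates to 19602.3.
½[f(8) + f(39)] = ½[64.0000 + 1521.00] = 792.500.
So far: 20394.8.
Correction k=1: B_{2}/2! · (f^{(1)}(39) − f^{(1)}(8)) = 1/12 · (78.0000 − 16.0000) = 5.16667.
Partial sum through k=1: 20400.0.
Correction k=2: B_{4}/4! · (f^{(3)}(39) − f^{(3)}(8)) = −1/720 · (0.00000 − 0.00000) = 0.00000.
Partial sum through k=2: 20400.0.
Correction k=3: B_{6}/6! · (f^{(5)}(39) − f^{(5)}(8)) = 1/30240 · (0.00000 − 0.00000) = 0.00000.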